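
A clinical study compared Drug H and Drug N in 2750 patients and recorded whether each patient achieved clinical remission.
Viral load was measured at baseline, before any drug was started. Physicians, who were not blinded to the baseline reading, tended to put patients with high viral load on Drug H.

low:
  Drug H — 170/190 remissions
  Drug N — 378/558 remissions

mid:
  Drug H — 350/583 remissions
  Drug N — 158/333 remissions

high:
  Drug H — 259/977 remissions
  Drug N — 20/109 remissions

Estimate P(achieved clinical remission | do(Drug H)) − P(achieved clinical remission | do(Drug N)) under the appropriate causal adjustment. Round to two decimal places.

The stratified and pooled comparisons disagree (Drug H wins within each viral load; Drug N wins overall), so the answer turns on the causal role of viral load.
The imbalance in viral load arose from how patients were allocated, not from anything the drug did; and viral load independently affects the outcome. The pooled gap is confounded — condition on viral load.
Adjusting over the population distribution of viral load: 0.272·(0.895−0.677) + 0.333·(0.600−0.474) + 0.395·(0.265−0.183) = +0.133.

+0.13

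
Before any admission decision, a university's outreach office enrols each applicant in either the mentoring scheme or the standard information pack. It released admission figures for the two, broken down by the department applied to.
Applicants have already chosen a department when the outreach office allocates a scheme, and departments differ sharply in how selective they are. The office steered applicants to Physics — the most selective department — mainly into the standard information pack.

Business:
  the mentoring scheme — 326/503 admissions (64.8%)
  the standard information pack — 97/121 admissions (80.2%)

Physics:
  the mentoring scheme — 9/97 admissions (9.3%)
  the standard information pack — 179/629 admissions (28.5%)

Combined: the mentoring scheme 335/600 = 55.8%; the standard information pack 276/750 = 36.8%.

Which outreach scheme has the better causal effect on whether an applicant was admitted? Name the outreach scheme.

the standard information pack

The department-specific comparison favours the standard information pack throughout, but the pooled figures favour the mentoring scheme. The question is whether to condition on department.
Department is set before the outreach scheme has any effect — it is not caused by the outreach scheme — and it independently drives the outcome. That makes it a confounder, so the causal comparison is within department levels.
Within each level — Business: 64.8% vs 80.2%; Physics: 9.3% vs 28.5% — the standard information pack is higher every time.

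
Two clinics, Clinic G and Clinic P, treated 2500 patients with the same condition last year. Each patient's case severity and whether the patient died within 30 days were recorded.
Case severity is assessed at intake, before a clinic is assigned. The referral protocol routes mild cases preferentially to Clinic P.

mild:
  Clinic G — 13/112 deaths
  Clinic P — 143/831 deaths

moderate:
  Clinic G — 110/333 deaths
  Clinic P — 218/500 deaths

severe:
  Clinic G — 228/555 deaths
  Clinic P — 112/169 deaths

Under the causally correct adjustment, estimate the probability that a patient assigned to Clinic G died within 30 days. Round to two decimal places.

0.27

Within every case severity level Clinic G has the lower rate, yet pooled Clinic P does — Simpson's reversal.
Here case severity is a common cause — it drives both which clinic a case falls under and the outcome. The crude comparison mixes populations; the stratum-specific rates are the causally relevant ones.
Standardising Clinic G to the population case severity mix: 0.377·13/112 + 0.333·110/333 + 0.290·228/555 = 0.273.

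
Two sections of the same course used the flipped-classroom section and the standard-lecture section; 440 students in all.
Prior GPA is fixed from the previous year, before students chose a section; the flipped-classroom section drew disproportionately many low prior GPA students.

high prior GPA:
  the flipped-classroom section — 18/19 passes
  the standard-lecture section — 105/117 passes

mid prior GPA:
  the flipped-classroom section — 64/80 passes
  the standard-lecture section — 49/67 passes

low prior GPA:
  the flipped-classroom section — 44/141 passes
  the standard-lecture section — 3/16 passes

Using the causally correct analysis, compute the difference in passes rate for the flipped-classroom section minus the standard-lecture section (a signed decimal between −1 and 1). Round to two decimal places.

+0.08

Here prior GPA band is a common cause — it drives both which teaching method a case falls under and the outcome. The crude comparison mixes populations; the stratum-specific rates are the causally relevant ones.
Adjusting over the population distribution of prior GPA band: 0.309·(0.947−0.897) + 0.334·(0.800−0.731) + 0.357·(0.312−0.188) = +0.083.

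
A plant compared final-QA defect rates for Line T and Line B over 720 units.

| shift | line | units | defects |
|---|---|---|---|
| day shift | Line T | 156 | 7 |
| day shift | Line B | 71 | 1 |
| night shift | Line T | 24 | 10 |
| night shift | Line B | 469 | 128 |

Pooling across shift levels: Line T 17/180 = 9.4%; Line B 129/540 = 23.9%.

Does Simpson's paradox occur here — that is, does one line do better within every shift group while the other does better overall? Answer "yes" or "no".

yes

Within each shift level (day shift 4.5% vs 1.4%; night shift 41.7% vs 27.3%), Line B has the lower rate every time. Pooled: 9.4% vs 23.9% — Line T has the lower rate overall. The two comparisons disagree.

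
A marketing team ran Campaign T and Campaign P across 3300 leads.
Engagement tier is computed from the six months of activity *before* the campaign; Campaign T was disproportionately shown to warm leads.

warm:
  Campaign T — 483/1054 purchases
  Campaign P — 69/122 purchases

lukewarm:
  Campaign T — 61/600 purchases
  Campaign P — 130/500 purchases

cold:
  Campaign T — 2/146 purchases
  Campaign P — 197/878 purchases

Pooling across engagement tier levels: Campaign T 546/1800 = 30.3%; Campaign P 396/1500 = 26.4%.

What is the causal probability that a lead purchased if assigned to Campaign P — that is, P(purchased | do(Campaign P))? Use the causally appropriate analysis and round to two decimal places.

Within every engagement tier level Campaign P has the higher rate, yet pooled Campaign T does — Simpson's reversal.
Since engagement tier is a pre-existing factor (not a product of the campaign) and it affects the outcome on its own, it is a confounder. The stratified rates, not the pooled rate, identify the causal effect.
Standardising Campaign P to the population engagement tier mix: 0.356·69/122 + 0.333·130/500 + 0.310·197/878 = 0.358.

0.36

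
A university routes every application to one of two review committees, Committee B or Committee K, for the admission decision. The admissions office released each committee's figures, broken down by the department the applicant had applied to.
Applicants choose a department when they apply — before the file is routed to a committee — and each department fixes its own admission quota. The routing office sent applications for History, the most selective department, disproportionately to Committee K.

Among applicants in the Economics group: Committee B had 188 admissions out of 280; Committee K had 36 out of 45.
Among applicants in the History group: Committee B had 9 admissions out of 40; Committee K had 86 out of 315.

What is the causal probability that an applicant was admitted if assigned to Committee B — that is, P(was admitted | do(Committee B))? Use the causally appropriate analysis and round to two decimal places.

0.44

Within every department level Committee K has the higher rate, yet pooled Committee B does — Simpson's reversal.
Department is set before the review committee has any effect — it is not caused by the review committee — and it independently drives the outcome. That makes it a confounder, so the causal comparison is within department levels.
Standardising Committee B to the population department mix: 0.478·188/280 + 0.522·9/40 = 0.438.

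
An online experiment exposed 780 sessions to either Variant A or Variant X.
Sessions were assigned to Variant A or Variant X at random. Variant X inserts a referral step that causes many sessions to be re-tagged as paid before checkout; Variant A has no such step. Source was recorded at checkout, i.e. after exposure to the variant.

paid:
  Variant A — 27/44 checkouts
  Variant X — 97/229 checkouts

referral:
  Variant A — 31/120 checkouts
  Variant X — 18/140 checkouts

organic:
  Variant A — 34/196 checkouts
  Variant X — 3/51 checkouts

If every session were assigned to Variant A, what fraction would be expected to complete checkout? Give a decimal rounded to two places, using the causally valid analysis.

Traffic source here is a post-treatment variable shaped by the variant; conditioning on it would introduce bias rather than remove it. The overall comparison is the causal one.
So P(outcome | do(Variant A)) is just the pooled rate for Variant A: 92/360 = 0.256.

0.26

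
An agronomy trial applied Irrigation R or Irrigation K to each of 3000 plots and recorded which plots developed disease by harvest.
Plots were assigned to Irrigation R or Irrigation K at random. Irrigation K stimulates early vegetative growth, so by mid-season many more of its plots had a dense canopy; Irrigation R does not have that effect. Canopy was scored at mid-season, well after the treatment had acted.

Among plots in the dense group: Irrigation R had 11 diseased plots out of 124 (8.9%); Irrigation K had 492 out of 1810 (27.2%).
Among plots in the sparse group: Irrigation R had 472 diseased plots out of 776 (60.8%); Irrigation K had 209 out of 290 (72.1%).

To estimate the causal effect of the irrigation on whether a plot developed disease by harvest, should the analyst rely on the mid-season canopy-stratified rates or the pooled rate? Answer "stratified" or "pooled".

pooled

Mid-season canopy is recorded after the irrigation and is itself shifted by it — it sits on the causal path from irrigation to outcome. Conditioning on a mediator would strip out part of the effect we want; the pooled comparison gives the total causal effect.
Pooled: Irrigation R 53.7% vs Irrigation K 33.4%; Irrigation K is lower overall.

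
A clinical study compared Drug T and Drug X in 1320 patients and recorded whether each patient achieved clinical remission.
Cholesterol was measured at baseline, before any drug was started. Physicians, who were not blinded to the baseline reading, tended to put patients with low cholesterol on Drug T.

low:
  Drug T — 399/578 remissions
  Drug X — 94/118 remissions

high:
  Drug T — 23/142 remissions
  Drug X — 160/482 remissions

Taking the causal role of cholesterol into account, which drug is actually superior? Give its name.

Here cholesterol is a common cause — it drives both which drug a case falls under and the outcome. The crude comparison mixes populations; the stratum-specific rates are the causally relevant ones.
Within each level — low: 69.0% vs 79.7%; high: 16.2% vs 33.2% — Drug X is higher every time.

Drug X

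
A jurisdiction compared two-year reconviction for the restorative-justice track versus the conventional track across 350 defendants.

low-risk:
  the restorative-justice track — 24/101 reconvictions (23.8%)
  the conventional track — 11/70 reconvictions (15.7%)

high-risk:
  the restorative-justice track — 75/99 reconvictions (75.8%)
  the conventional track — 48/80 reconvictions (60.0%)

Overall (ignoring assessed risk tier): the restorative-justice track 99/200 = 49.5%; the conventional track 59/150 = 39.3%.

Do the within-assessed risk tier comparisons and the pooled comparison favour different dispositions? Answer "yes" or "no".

Within each assessed risk tier level (low-risk 23.8% vs 15.7%; high-risk 75.8% vs 60.0%), the conventional track has the lower rate every time. Pooled: 49.5% vs 39.3% — the conventional track has the lower rate overall. They agree.

no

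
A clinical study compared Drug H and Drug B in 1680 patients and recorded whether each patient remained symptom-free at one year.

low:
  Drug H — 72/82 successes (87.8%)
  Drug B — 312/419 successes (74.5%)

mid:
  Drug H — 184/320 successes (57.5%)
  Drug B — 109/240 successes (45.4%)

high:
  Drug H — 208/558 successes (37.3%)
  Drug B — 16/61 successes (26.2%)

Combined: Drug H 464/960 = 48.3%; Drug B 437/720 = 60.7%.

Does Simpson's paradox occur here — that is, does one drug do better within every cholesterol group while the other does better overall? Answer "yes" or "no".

Within each cholesterol level (low 87.8% vs 74.5%; mid 57.5% vs 45.4%; high 37.3% vs 26.2%), Drug H has the higher rate every time. Pooled: 48.3% vs 60.7% — Drug B has the higher rate overall. The two comparisons disagree.

yes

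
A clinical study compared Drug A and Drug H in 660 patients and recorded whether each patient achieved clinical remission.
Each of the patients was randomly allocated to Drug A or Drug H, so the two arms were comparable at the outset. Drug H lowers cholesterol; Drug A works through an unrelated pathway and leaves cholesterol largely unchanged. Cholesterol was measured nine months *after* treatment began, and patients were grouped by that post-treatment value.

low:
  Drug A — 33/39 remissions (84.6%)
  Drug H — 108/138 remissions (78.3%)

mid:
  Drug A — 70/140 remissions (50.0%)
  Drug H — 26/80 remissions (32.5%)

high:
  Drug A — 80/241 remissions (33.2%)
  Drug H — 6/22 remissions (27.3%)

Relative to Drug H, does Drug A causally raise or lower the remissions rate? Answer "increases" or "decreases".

decreases

Cholesterol is downstream of the drug. One should not condition on a consequence of treatment, so the overall rates are the right comparison.
Pooled: Drug A 43.6% vs Drug H 58.3%; Drug H is higher overall.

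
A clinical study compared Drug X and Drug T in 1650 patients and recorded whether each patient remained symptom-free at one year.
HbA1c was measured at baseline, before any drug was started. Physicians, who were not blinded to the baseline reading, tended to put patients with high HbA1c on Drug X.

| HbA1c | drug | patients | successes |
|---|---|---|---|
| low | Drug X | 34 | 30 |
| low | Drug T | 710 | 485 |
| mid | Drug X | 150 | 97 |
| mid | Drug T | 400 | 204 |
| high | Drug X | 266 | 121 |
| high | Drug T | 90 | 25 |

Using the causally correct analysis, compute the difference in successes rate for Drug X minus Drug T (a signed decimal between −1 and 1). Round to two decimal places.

+0.17

Drug X is higher inside every HbA1c stratum but Drug T is higher in aggregate. Whether to stratify depends on how HbA1c relates to the drug.
Since HbA1c is a pre-existing factor (not a product of the drug) and it affects the outcome on its own, it is a confounder. The stratified rates, not the pooled rate, identify the causal effect.
Adjusting over the population distribution of HbA1c: 0.451·(0.882−0.683) + 0.333·(0.647−0.510) + 0.216·(0.455−0.278) = +0.174.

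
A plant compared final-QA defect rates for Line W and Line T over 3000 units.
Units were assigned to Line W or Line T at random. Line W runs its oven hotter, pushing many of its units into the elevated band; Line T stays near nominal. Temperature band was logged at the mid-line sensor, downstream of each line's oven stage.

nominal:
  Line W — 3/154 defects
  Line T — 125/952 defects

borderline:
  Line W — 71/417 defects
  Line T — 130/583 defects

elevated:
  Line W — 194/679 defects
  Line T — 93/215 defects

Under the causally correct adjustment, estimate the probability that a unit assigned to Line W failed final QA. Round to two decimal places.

0.21

Because the line influences in-process temperature band, in-process temperature band is a post-treatment mediator, not a confounder. Stratifying on it would bias the estimate; the causal effect is the crude pooled difference.
So P(outcome | do(Line W)) is just the pooled rate for Line W: 268/1250 = 0.214.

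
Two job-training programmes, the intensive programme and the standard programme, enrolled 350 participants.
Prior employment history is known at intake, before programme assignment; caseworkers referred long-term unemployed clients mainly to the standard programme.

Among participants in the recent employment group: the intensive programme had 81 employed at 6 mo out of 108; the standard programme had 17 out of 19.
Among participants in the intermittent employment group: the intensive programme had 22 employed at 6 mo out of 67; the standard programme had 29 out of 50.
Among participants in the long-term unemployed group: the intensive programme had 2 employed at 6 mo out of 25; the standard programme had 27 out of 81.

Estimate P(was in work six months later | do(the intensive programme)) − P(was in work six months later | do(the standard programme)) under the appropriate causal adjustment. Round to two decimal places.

Since prior employment history is a pre-existing factor (not a product of the programme) and it affects the outcome on its own, it is a confounder. The stratified rates, not the pooled rate, identify the causal effect.
Adjusting over the population distribution of prior employment history: 0.363·(0.750−0.895) + 0.334·(0.328−0.580) + 0.303·(0.080−0.333) = -0.213.

-0.21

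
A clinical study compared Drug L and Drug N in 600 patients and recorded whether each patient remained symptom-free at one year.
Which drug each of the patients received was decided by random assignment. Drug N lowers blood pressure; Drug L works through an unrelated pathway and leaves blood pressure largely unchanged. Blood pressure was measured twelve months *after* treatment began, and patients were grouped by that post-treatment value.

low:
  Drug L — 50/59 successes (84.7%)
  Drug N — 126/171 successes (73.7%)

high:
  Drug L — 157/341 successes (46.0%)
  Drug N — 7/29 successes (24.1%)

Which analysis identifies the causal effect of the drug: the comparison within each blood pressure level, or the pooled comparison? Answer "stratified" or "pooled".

The stratified and pooled comparisons disagree (Drug L wins within each blood pressure; Drug N wins overall), so the answer turns on the causal role of blood pressure.
Blood pressure is recorded after the drug and is itself shifted by it — it sits on the causal path from drug to outcome. Conditioning on a mediator would strip out part of the effect we want; the pooled comparison gives the total causal effect.
Pooled: Drug L 51.7% vs Drug N 66.5%; Drug N is higher overall.

pooled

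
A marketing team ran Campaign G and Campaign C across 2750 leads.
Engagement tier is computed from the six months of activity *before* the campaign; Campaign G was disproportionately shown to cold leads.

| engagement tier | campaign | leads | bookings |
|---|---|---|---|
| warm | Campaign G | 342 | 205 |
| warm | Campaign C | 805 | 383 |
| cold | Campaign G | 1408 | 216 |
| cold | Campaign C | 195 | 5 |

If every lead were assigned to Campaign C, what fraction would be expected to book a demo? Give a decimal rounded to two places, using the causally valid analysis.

Campaign G is higher inside every engagement tier stratum but Campaign C is higher in aggregate. Whether to stratify depends on how engagement tier relates to the campaign.
Engagement tier is set before the campaign has any effect — it is not caused by the campaign — and it independently drives the outcome. That makes it a confounder, so the causal comparison is within engagement tier levels.
Standardising Campaign C to the population engagement tier mix: 0.417·383/805 + 0.583·5/195 = 0.213.

0.21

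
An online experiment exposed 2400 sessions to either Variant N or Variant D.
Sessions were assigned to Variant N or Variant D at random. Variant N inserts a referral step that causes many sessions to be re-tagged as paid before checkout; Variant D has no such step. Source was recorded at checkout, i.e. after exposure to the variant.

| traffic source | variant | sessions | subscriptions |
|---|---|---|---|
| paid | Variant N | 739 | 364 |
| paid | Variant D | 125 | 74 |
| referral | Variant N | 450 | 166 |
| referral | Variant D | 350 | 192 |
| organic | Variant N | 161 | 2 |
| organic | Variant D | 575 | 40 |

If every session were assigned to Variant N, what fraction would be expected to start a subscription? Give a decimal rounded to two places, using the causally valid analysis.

0.39

Traffic source here is a post-treatment variable shaped by the variant; conditioning on it would introduce bias rather than remove it. The overall comparison is the causal one.
So P(outcome | do(Variant N)) is just the pooled rate for Variant N: 532/1350 = 0.394.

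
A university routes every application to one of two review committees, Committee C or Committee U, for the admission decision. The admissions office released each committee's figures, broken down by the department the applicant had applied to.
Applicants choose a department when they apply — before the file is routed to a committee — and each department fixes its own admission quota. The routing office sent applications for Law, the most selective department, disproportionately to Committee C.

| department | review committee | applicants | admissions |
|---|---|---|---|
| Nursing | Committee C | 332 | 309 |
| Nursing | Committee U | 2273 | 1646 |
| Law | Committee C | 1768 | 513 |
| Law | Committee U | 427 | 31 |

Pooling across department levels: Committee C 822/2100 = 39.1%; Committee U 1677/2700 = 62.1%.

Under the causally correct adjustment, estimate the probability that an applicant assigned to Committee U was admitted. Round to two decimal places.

0.43

Department is set before the review committee has any effect — it is not caused by the review committee — and it independently drives the outcome. That makes it a confounder, so the causal comparison is within department levels.
Standardising Committee U to the population department mix: 0.543·1646/2273 + 0.457·31/427 = 0.426.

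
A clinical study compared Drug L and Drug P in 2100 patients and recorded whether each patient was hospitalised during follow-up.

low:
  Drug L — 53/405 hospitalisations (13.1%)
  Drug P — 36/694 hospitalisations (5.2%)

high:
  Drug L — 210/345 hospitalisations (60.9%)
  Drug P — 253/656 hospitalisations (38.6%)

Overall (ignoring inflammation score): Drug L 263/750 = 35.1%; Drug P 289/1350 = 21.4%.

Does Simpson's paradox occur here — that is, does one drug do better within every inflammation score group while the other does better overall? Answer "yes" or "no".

no

Within each inflammation score level (low 13.1% vs 5.2%; high 60.9% vs 38.6%), Drug P has the lower rate every time. Pooled: 35.1% vs 21.4% — Drug P has the lower rate overall. They agree.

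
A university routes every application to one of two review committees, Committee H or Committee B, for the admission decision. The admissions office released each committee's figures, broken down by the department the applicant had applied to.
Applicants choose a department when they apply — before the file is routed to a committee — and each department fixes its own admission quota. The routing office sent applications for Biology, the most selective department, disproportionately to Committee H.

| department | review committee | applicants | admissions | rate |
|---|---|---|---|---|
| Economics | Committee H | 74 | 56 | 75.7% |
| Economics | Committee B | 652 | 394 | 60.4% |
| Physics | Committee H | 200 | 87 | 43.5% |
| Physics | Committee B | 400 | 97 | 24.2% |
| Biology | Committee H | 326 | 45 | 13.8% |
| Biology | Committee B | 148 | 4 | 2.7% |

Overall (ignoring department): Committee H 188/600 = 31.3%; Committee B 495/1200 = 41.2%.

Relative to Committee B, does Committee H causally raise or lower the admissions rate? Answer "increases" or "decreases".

increases

The stratified and pooled comparisons disagree (Committee H wins within each department; Committee B wins overall), so the answer turns on the causal role of department.
Department satisfies the back-door criterion: it is not a descendant of the review committee, and it blocks the spurious path from review committee to outcome. Adjusting for it (i.e., using the within-department rates) gives the causal effect.
Within each level — Economics: 75.7% vs 60.4%; Physics: 43.5% vs 24.2%; Biology: 13.8% vs 2.7% — Committee H is higher every time.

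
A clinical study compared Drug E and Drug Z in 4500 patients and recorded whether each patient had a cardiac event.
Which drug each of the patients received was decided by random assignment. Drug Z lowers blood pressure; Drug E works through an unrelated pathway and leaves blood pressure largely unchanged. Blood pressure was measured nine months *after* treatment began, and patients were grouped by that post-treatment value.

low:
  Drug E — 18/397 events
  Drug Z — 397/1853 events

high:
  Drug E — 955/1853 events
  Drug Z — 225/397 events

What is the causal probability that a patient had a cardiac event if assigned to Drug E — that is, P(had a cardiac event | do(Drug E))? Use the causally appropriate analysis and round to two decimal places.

0.43

Drug E is lower inside every blood pressure stratum but Drug Z is lower in aggregate. Whether to stratify depends on how blood pressure relates to the drug.
Blood pressure is downstream of the drug. One should not condition on a consequence of treatment, so the overall rates are the right comparison.
So P(outcome | do(Drug E)) is just the pooled rate for Drug E: 973/2250 = 0.432.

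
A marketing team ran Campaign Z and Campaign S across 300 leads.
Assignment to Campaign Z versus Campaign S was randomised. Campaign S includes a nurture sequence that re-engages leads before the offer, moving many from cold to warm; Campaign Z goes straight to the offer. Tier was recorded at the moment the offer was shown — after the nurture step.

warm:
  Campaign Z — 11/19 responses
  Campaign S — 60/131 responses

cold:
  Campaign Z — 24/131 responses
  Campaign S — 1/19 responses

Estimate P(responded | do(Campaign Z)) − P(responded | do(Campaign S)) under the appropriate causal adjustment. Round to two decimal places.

-0.17

Because the campaign influences engagement tier, engagement tier is a post-treatment mediator, not a confounder. Stratifying on it would bias the estimate; the causal effect is the crude pooled difference.
The causal difference is the pooled difference: 0.233 − 0.407 = -0.173.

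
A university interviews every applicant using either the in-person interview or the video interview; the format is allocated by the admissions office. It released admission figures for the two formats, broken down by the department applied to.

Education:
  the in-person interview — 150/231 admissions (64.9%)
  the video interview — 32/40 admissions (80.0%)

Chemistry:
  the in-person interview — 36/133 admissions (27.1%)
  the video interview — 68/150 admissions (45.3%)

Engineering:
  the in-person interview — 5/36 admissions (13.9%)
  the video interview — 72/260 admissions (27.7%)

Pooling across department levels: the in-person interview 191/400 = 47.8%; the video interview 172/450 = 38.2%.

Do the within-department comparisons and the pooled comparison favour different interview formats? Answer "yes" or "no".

Within each department level (Education 64.9% vs 80.0%; Chemistry 27.1% vs 45.3%; Engineering 13.9% vs 27.7%), the video interview has the higher rate every time. Pooled: 47.8% vs 38.2% — the in-person interview has the higher rate overall. The two comparisons disagree.

yes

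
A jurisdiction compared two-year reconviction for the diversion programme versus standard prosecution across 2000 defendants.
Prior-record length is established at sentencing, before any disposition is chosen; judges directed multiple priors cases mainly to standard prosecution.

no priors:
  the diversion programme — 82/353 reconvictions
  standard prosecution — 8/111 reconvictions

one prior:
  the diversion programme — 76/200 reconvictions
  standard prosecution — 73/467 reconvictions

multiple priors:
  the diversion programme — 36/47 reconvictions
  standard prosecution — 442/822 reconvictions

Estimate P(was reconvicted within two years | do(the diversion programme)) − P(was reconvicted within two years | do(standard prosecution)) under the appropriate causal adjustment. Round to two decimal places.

Within every prior-record length level standard prosecution has the lower rate, yet pooled the diversion programme does — Simpson's reversal.
Prior-record length is set before the disposition has any effect — it is not caused by the disposition — and it independently drives the outcome. That makes it a confounder, so the causal comparison is within prior-record length levels.
Adjusting over the population distribution of prior-record length: 0.232·(0.232−0.072) + 0.334·(0.380−0.156) + 0.434·(0.766−0.538) = +0.211.

+0.21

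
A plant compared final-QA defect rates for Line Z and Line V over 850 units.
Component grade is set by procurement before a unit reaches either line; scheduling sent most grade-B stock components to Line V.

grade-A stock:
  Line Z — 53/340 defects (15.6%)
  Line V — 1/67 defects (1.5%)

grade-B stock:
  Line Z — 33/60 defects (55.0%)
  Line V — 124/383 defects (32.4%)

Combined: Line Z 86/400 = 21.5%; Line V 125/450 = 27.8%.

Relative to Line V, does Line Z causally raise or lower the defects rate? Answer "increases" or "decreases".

increases

Here component grade is a common cause — it drives both which line a case falls under and the outcome. The crude comparison mixes populations; the stratum-specific rates are the causally relevant ones.
Within each level — grade-A stock: 15.6% vs 1.5%; grade-B stock: 55.0% vs 32.4% — Line V is lower every time.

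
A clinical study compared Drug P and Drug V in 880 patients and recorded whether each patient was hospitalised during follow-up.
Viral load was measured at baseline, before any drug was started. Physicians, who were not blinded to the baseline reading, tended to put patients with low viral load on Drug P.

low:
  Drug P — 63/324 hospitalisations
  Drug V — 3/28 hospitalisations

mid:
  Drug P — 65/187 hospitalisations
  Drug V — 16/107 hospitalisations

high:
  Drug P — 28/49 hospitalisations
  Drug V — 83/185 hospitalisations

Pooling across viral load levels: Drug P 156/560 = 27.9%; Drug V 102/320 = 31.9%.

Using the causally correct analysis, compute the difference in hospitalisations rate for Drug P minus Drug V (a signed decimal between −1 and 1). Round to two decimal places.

+0.13

Viral load is set before the drug has any effect — it is not caused by the drug — and it independently drives the outcome. That makes it a confounder, so the causal comparison is within viral load levels.
Adjusting over the population distribution of viral load: 0.400·(0.194−0.107) + 0.334·(0.348−0.150) + 0.266·(0.571−0.449) = +0.134.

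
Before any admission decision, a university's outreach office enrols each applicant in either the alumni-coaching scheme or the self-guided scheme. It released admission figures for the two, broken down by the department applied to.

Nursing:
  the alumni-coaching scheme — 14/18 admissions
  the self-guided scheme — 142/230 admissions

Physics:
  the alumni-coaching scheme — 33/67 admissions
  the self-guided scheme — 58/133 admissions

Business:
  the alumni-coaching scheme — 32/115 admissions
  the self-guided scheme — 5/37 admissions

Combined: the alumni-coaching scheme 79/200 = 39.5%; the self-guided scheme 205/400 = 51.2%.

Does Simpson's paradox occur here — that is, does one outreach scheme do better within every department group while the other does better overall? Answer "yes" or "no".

Within each department level (Nursing 77.8% vs 61.7%; Physics 49.3% vs 43.6%; Business 27.8% vs 13.5%), the alumni-coaching scheme has the higher rate every time. Pooled: 39.5% vs 51.2% — the self-guided scheme has the higher rate overall. The two comparisons disagree.

yes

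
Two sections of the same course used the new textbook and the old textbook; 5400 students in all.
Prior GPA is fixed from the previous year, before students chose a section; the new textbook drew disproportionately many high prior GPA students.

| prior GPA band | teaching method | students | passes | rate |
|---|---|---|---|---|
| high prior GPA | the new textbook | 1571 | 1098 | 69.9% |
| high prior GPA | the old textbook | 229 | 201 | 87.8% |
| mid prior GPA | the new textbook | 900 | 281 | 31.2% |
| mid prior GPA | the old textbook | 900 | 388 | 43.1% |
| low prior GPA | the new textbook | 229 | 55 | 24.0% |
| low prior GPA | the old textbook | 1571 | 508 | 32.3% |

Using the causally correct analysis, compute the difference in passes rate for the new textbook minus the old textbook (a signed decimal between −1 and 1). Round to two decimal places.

-0.13

The prior GPA band-specific comparison favours the old textbook throughout, but the pooled figures favour the new textbook. The question is whether to condition on prior GPA band.
Nothing the teaching method does changes prior GPA band; the imbalance is an allocation artefact. With prior GPA band also predicting the outcome, the pooled figure is confounded, and the within-stratum comparison is the causal one.
Adjusting over the population distribution of prior GPA band: 0.333·(0.699−0.878) + 0.333·(0.312−0.431) + 0.333·(0.240−0.323) = -0.127.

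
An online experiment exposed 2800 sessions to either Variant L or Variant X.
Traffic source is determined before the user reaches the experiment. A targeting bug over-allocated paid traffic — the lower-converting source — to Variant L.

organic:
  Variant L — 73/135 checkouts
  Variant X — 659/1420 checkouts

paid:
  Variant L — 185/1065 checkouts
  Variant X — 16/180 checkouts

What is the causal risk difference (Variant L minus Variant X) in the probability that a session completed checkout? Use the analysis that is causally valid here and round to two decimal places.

Since traffic source is a pre-existing factor (not a product of the variant) and it affects the outcome on its own, it is a confounder. The stratified rates, not the pooled rate, identify the causal effect.
Adjusting over the population distribution of traffic source: 0.555·(0.541−0.464) + 0.445·(0.174−0.089) = +0.080.

+0.08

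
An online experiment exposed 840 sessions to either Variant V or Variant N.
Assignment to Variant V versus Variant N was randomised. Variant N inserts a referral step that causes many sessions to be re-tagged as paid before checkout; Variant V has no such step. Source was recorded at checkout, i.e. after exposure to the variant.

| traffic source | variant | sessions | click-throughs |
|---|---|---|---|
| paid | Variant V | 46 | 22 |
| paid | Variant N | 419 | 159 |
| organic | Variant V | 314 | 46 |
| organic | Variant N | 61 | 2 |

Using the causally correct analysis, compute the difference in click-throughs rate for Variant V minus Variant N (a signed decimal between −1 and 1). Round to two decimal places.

Because the variant influences traffic source, traffic source is a post-treatment mediator, not a confounder. Stratifying on it would bias the estimate; the causal effect is the crude pooled difference.
The causal difference is the pooled difference: 0.189 − 0.335 = -0.147.

-0.15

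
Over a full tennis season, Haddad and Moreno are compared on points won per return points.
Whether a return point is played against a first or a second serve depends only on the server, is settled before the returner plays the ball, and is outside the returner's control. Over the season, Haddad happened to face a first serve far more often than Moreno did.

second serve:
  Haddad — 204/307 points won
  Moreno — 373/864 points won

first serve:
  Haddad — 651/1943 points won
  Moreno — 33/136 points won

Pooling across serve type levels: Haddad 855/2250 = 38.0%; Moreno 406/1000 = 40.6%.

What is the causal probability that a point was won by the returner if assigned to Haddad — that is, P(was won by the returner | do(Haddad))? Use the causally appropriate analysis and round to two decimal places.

Serve type satisfies the back-door criterion: it is not a descendant of the player, and it blocks the spurious path from player to outcome. Adjusting for it (i.e., using the within-serve type rates) gives the causal effect.
Standardising Haddad to the population serve type mix: 0.360·204/307 + 0.640·651/1943 = 0.454.

0.45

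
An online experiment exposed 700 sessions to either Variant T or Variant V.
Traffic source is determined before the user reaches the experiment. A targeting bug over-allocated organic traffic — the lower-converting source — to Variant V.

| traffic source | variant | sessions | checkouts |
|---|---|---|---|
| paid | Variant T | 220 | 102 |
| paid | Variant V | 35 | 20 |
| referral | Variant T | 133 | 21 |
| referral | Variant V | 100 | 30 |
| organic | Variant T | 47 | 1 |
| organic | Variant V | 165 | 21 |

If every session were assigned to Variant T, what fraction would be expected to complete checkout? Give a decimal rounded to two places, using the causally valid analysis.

0.23

The traffic source-specific comparison favours Variant V throughout, but the pooled figures favour Variant T. The question is whether to condition on traffic source.
Nothing the variant does changes traffic source; the imbalance is an allocation artefact. With traffic source also predicting the outcome, the pooled figure is confounded, and the within-stratum comparison is the causal one.
Standardising Variant T to the population traffic source mix: 0.364·102/220 + 0.333·21/133 + 0.303·1/47 = 0.228.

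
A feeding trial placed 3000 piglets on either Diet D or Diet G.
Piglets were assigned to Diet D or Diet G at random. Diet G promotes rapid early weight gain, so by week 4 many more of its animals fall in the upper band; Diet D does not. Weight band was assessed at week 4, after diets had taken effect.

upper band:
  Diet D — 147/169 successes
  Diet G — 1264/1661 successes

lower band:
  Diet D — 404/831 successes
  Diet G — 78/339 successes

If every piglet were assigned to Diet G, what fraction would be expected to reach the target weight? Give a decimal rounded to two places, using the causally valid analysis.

0.67

Week-4 weight band is recorded after the diet and is itself shifted by it — it sits on the causal path from diet to outcome. Conditioning on a mediator would strip out part of the effect we want; the pooled comparison gives the total causal effect.
So P(outcome | do(Diet G)) is just the pooled rate for Diet G: 1342/2000 = 0.671.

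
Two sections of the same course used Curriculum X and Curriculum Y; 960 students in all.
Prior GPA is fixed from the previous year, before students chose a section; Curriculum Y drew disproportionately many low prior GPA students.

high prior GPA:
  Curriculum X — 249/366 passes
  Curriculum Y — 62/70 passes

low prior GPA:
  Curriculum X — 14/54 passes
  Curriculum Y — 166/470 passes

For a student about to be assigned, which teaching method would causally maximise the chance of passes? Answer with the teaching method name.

Prior GPA band differs across teaching methods for reasons unrelated to any effect of the teaching method itself, and it separately predicts the outcome — a classic confounder. We must compare within prior GPA band levels.
Within each level — high prior GPA: 68.0% vs 88.6%; low prior GPA: 25.9% vs 35.3% — Curriculum Y is higher every time.

Curriculum Y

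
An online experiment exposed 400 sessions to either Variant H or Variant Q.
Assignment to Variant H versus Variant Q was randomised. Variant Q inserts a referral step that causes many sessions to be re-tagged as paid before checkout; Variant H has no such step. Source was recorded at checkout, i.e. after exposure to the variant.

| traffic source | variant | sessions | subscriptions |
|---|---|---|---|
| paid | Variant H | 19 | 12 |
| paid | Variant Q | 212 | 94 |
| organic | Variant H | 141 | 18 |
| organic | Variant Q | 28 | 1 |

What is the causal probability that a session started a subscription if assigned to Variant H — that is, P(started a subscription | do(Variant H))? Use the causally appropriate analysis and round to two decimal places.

The traffic source-specific comparison favours Variant H throughout, but the pooled figures favour Variant Q. The question is whether to condition on traffic source.
Traffic source here is a post-treatment variable shaped by the variant; conditioning on it would introduce bias rather than remove it. The overall comparison is the causal one.
So P(outcome | do(Variant H)) is just the pooled rate for Variant H: 30/160 = 0.188.

0.19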